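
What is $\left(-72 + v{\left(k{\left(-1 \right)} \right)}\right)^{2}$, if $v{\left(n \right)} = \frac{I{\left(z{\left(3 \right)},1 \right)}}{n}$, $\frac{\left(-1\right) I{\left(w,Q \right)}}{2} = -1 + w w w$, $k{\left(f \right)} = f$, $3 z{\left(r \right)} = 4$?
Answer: $\frac{3496900}{729} \approx 4796.8$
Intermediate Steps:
$z{\left(r \right)} = \frac{4}{3}$ ($z{\left(r \right)} = \frac{1}{3} \cdot 4 = \frac{4}{3}$)
$I{\left(w,Q \right)} = 2 - 2 w^{3}$ ($I{\left(w,Q \right)} = - 2 \left(-1 + w w w\right) = - 2 \left(-1 + w w^{2}\right) = - 2 \left(-1 + w^{3}\right) = 2 - 2 w^{3}$)
$v{\left(n \right)} = - \frac{74}{27 n}$ ($v{\left(n \right)} = \frac{2 - 2 \left(\frac{4}{3}\right)^{3}}{n} = \frac{2 - \frac{128}{27}}{n} = - \frac{74}{27 n}$)
$\left(-72 + v{\left(k{\left(-1 \right)} \right)}\right)^{2} = \left(-72 - \frac{74}{27 \left(-1\right)}\right)^{2} = \left(-72 - - \frac{74}{27}\right)^{2} = \left(-72 + \frac{74}{27}\right)^{2} = \left(- \frac{1870}{27}\right)^{2} = \frac{3496900}{729}$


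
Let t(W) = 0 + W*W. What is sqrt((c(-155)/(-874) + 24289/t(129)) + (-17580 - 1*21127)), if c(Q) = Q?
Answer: I*sqrt(492009435452378)/112746 ≈ 196.74*I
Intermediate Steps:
t(W) = W**2 (t(W) = 0 + W**2 = W**2)
sqrt((c(-155)/(-874) + 24289/t(129)) + (-17580 - 1*21127)) = sqrt((-155/(-874) + 24289/(129**2)) + (-17580 - 1*21127)) = sqrt((-155*(-1/874) + 24289/16641) + (-17580 - 21127)) = sqrt((155/874 + 24289*(1/16641)) - 38707) = sqrt((155/874 + 24289/16641) - 38707) = sqrt(23807941/14544234 - 38707) = sqrt(-562939857497/14544234) = I*sqrt(492009435452378)/112746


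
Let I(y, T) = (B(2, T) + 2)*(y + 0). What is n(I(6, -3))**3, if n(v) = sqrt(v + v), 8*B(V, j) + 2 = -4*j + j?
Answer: 69*sqrt(138)/4 ≈ 202.64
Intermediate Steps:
B(V, j) = -1/4 - 3*j/8 (B(V, j) = -1/4 + (-4*j + j)/8 = -1/4 + (-3*j)/8 = -1/4 - 3*j/8)
I(y, T) = y*(7/4 - 3*T/8) (I(y, T) = ((-1/4 - 3*T/8) + 2)*(y + 0) = (7/4 - 3*T/8)*y = y*(7/4 - 3*T/8))
n(v) = sqrt(2)*sqrt(v) (n(v) = sqrt(2*v) = sqrt(2)*sqrt(v))
n(I(6, -3))**3 = (sqrt(2)*sqrt((1/8)*6*(14 - 3*(-3))))**3 = (sqrt(2)*sqrt((1/8)*6*(14 + 9)))**3 = (sqrt(2)*sqrt((1/8)*6*23))**3 = (sqrt(2)*sqrt(69/4))**3 = (sqrt(2)*(sqrt(69)/2))**3 = (sqrt(138)/2)**3 = 69*sqrt(138)/4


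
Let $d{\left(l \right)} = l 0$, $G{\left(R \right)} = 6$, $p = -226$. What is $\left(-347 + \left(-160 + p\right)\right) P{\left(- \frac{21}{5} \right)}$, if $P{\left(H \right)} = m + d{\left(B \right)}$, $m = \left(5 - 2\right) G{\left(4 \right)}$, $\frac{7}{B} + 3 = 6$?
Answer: $-13194$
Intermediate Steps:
$B = \frac{7}{3}$ ($B = \frac{7}{-3 + 6} = \frac{7}{3} \approx 2.3333$)
$d{\left(l \right)} = 0$
$m = 18$ ($m = \left(5 - 2\right) 6 = 3 \cdot 6 = 18$)
$P{\left(H \right)} = 18$ ($P{\left(H \right)} = 18 + 0 = 18$)
$\left(-347 + \left(-160 + p\right)\right) P{\left(- \frac{21}{5} \right)} = \left(-347 - 386\right) 18 = \left(-733\right) 18 = -13194$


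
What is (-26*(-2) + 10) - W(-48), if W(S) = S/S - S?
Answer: 13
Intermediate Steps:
W(S) = 1 - S
(-26*(-2) + 10) - W(-48) = (-26*(-2) + 10) - (1 - 1*(-48)) = (52 + 10) - (1 + 48) = 62 - 1*49 = 62 - 49 = 13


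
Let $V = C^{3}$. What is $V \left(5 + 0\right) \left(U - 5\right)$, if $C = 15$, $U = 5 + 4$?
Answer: $67500$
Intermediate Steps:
$U = 9$
$V = 3375$ ($V = 15^{3} = 3375$)
$V \left(5 + 0\right) \left(U - 5\right) = 3375 \left(5 + 0\right) \left(9 - 5\right) = 3375 \cdot 5 \cdot 4 = 3375 \cdot 20 = 67500$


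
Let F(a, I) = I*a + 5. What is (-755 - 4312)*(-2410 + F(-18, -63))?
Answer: 6440157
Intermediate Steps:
F(a, I) = 5 + I*a
(-755 - 4312)*(-2410 + F(-18, -63)) = (-755 - 4312)*(-2410 + (5 - 63*(-18))) = -5067*(-2410 + (5 + 1134)) = -5067*(-2410 + 1139) = -5067*(-1271) = 6440157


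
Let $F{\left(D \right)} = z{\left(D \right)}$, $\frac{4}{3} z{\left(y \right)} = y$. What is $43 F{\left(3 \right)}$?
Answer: $\frac{387}{4} \approx 96.75$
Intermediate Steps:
$z{\left(y \right)} = \frac{3 y}{4}$
$F{\left(D \right)} = \frac{3 D}{4}$
$43 F{\left(3 \right)} = 43 \cdot \frac{3}{4} \cdot 3 = 43 \cdot \frac{9}{4} = \frac{387}{4}$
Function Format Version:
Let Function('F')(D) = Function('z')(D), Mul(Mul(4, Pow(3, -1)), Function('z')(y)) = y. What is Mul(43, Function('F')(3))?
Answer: Rational(387, 4) ≈ 96.750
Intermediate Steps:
Function('z')(y) = Mul(Rational(3, 4), y)
Function('F')(D) = Mul(Rational(3, 4), D)
Mul(43, Function('F')(3)) = Mul(43, Mul(Rational(3, 4), 3)) = Mul(43, Rational(9, 4)) = Rational(387, 4)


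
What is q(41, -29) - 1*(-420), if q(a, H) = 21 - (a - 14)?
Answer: 414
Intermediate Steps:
q(a, H) = 35 - a (q(a, H) = 21 - (-14 + a) = 21 + (14 - a) = 35 - a)
q(41, -29) - 1*(-420) = (35 - 1*41) - 1*(-420) = (35 - 41) + 420 = -6 + 420 = 414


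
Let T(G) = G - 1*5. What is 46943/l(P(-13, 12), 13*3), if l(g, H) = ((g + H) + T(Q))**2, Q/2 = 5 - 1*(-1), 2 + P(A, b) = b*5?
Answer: 3611/832 ≈ 4.3401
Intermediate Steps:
P(A, b) = -2 + 5*b (P(A, b) = -2 + b*5 = -2 + 5*b)
Q = 12 (Q = 2*(5 - 1*(-1)) = 2*(5 + 1) = 2*6 = 12)
T(G) = -5 + G (T(G) = G - 5 = -5 + G)
l(g, H) = (7 + H + g)**2 (l(g, H) = ((g + H) + (-5 + 12))**2 = ((H + g) + 7)**2 = (7 + H + g)**2)
46943/l(P(-13, 12), 13*3) = 46943/((7 + 13*3 + (-2 + 5*12))**2) = 46943/((7 + 39 + (-2 + 60))**2) = 46943/((7 + 39 + 58)**2) = 46943/(104**2) = 46943/10816 = 46943*(1/10816) = 3611/832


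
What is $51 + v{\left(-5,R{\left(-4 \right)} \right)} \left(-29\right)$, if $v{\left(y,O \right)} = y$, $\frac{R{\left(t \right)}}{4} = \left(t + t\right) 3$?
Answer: $196$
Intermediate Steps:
$R{\left(t \right)} = 24 t$ ($R{\left(t \right)} = 4 \left(t + t\right) 3 = 4 \cdot 2 t 3 = 4 \cdot 6 t = 24 t$)
$51 + v{\left(-5,R{\left(-4 \right)} \right)} \left(-29\right) = 51 - -145 = 51 + 145 = 196$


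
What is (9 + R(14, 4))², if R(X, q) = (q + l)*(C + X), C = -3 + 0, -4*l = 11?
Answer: 8281/16 ≈ 517.56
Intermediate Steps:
l = -11/4 (l = -¼*11 = -11/4 ≈ -2.7500)
C = -3
R(X, q) = (-3 + X)*(-11/4 + q) (R(X, q) = (q - 11/4)*(-3 + X) = (-11/4 + q)*(-3 + X) = (-3 + X)*(-11/4 + q))
(9 + R(14, 4))² = (9 + (33/4 - 3*4 - 11/4*14 + 14*4))² = (9 + (33/4 - 12 - 77/2 + 56))² = (9 + 55/4)² = (91/4)² = 8281/16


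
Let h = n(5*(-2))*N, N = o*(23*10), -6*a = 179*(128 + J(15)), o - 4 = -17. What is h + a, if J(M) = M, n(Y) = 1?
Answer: -43537/6 ≈ -7256.2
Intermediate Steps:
o = -13 (o = 4 - 17 = -13)
a = -25597/6 (a = -179*(128 + 15)/6 = -179*143/6 = -⅙*25597 = -25597/6 ≈ -4266.2)
N = -2990 (N = -299*10 = -13*230 = -2990)
h = -2990 (h = 1*(-2990) = -2990)
h + a = -2990 - 25597/6 = -43537/6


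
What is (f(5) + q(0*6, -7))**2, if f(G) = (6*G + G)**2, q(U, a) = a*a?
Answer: 1623076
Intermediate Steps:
q(U, a) = a**2
f(G) = 49*G**2 (f(G) = (7*G)**2 = 49*G**2)
(f(5) + q(0*6, -7))**2 = (49*5**2 + (-7)**2)**2 = (49*25 + 49)**2 = (1225 + 49)**2 = 1274**2 = 1623076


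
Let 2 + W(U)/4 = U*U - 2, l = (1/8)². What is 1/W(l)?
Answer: -1024/16383 ≈ -0.062504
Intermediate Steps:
l = 1/64 (l = (⅛)² = 1/64 ≈ 0.015625)
W(U) = -16 + 4*U² (W(U) = -8 + 4*(U*U - 2) = -8 + 4*(U² - 2) = -8 + 4*(-2 + U²) = -8 + (-8 + 4*U²) = -16 + 4*U²)
1/W(l) = 1/(-16 + 4*(1/64)²) = 1/(-16 + 4*(1/4096)) = 1/(-16 + 1/1024) = 1/(-16383/1024) = -1024/16383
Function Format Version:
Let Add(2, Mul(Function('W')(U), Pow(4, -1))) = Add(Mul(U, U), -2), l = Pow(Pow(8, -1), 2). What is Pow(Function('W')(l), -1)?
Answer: Rational(-1024, 16383) ≈ -0.062504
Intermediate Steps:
l = Rational(1, 64) (l = Pow(Rational(1, 8), 2) = Rational(1, 64) ≈ 0.015625)
Function('W')(U) = Add(-16, Mul(4, Pow(U, 2))) (Function('W')(U) = Add(-8, Mul(4, Add(Mul(U, U), -2))) = Add(-8, Mul(4, Add(Pow(U, 2), -2))) = Add(-8, Mul(4, Add(-2, Pow(U, 2)))) = Add(-8, Add(-8, Mul(4, Pow(U, 2)))) = Add(-16, Mul(4, Pow(U, 2))))
Pow(Function('W')(l), -1) = Pow(Add(-16, Mul(4, Pow(Rational(1, 64), 2))), -1) = Pow(Add(-16, Mul(4, Rational(1, 4096))), -1) = Pow(Add(-16, Rational(1, 1024)), -1) = Pow(Rational(-16383, 1024), -1) = Rational(-1024, 16383)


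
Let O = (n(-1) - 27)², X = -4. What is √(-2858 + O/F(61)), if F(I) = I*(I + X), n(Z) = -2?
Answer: 5*I*√1381957989/3477 ≈ 53.458*I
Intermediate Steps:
F(I) = I*(-4 + I) (F(I) = I*(I - 4) = I*(-4 + I))
O = 841 (O = (-2 - 27)² = (-29)² = 841)
√(-2858 + O/F(61)) = √(-2858 + 841/((61*(-4 + 61)))) = √(-2858 + 841/((61*57))) = √(-2858 + 841/3477) = √(-9936425/3477) = 5*I*√1381957989/3477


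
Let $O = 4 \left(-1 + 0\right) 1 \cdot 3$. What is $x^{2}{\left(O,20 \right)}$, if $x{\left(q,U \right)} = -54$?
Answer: $2916$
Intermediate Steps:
$O = -12$ ($O = 4 \left(-1\right) 1 \cdot 3 = \left(-4\right) 1 \cdot 3 = \left(-4\right) 3 = -12$)
$x^{2}{\left(O,20 \right)} = \left(-54\right)^{2} = 2916$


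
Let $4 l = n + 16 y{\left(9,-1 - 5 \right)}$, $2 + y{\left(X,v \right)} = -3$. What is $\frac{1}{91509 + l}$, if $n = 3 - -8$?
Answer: $\frac{4}{365967} \approx 1.093 \cdot 10^{-5}$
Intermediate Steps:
$y{\left(X,v \right)} = -5$ ($y{\left(X,v \right)} = -2 - 3 = -5$)
$n = 11$ ($n = 3 + 8 = 11$)
$l = - \frac{69}{4}$ ($l = \frac{11 + 16 \left(-5\right)}{4} = \frac{11 - 80}{4} = \frac{1}{4} \left(-69\right) = - \frac{69}{4} \approx -17.25$)
$\frac{1}{91509 + l} = \frac{1}{91509 - \frac{69}{4}} = \frac{1}{\frac{365967}{4}} = \frac{4}{365967}$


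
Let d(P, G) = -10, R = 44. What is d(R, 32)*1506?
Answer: -15060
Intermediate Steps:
d(R, 32)*1506 = -10*1506 = -15060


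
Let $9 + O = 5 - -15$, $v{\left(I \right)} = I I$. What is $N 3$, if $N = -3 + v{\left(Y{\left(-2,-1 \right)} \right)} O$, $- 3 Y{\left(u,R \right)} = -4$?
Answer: $\frac{149}{3} \approx 49.667$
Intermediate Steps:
$Y{\left(u,R \right)} = \frac{4}{3}$ ($Y{\left(u,R \right)} = \left(- \frac{1}{3}\right) \left(-4\right) = \frac{4}{3}$)
$v{\left(I \right)} = I^{2}$
$O = 11$ ($O = -9 + \left(5 - -15\right) = -9 + \left(5 + 15\right) = -9 + 20 = 11$)
$N = \frac{149}{9}$ ($N = -3 + \left(\frac{4}{3}\right)^{2} \cdot 11 = -3 + \frac{16}{9} \cdot 11 = -3 + \frac{176}{9} = \frac{149}{9} \approx 16.556$)
$N 3 = \frac{149}{9} \cdot 3 = \frac{149}{3}$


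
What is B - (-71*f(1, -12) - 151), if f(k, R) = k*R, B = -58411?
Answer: -59112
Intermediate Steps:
f(k, R) = R*k
B - (-71*f(1, -12) - 151) = -58411 - (-(-852) - 151) = -58411 - (-71*(-12) - 151) = -58411 - (852 - 151) = -58411 - 1*701 = -58411 - 701 = -59112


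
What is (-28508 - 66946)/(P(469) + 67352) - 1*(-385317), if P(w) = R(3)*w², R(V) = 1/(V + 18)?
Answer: 89963141481/233479 ≈ 3.8532e+5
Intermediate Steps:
R(V) = 1/(18 + V)
P(w) = w²/21 (P(w) = w²/(18 + 3) = w²/21)
(-28508 - 66946)/(P(469) + 67352) - 1*(-385317) = (-28508 - 66946)/((1/21)*469² + 67352) - 1*(-385317) = -95454/((1/21)*219961 + 67352) + 385317 = -95454/(31423/3 + 67352) + 385317 = -95454/233479/3 + 385317 = -95454*3/233479 + 385317 = -286362/233479 + 385317 = 89963141481/233479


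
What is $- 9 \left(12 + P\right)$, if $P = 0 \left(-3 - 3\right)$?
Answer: $-108$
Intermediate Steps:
$P = 0$ ($P = 0 \left(-6\right) = 0$)
$- 9 \left(12 + P\right) = - 9 \left(12 + 0\right) = \left(-9\right) 12 = -108$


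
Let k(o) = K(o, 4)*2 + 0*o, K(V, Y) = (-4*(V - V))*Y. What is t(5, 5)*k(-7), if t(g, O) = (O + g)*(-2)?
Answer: 0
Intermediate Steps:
K(V, Y) = 0 (K(V, Y) = (-4*0)*Y = 0*Y = 0)
t(g, O) = -2*O - 2*g
k(o) = 0 (k(o) = 0*2 + 0*o = 0 + 0 = 0)
t(5, 5)*k(-7) = (-2*5 - 2*5)*0 = (-10 - 10)*0 = -20*0 = 0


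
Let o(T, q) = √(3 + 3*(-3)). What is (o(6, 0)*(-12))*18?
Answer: -216*I*√6 ≈ -529.09*I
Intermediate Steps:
o(T, q) = I*√6 (o(T, q) = √(3 - 9) = √(-6) = I*√6)
(o(6, 0)*(-12))*18 = ((I*√6)*(-12))*18 = -12*I*√6*18 = -216*I*√6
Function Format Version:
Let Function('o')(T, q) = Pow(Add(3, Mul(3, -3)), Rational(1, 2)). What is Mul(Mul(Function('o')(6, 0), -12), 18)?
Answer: Mul(-216, I, Pow(6, Rational(1, 2))) ≈ Mul(-529.09, I)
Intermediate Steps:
Function('o')(T, q) = Mul(I, Pow(6, Rational(1, 2))) (Function('o')(T, q) = Pow(Add(3, -9), Rational(1, 2)) = Pow(-6, Rational(1, 2)) = Mul(I, Pow(6, Rational(1, 2))))
Mul(Mul(Function('o')(6, 0), -12), 18) = Mul(Mul(Mul(I, Pow(6, Rational(1, 2))), -12), 18) = Mul(Mul(-12, I, Pow(6, Rational(1, 2))), 18) = Mul(-216, I, Pow(6, Rational(1, 2)))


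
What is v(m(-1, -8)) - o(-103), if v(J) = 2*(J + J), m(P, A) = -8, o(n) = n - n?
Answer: -32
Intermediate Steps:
o(n) = 0
v(J) = 4*J (v(J) = 2*(2*J) = 4*J)
v(m(-1, -8)) - o(-103) = 4*(-8) - 1*0 = -32 + 0 = -32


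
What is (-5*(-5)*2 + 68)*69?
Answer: 8142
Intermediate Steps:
(-5*(-5)*2 + 68)*69 = (25*2 + 68)*69 = (50 + 68)*69 = 118*69 = 8142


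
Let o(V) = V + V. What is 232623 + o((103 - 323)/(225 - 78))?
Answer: 34195141/147 ≈ 2.3262e+5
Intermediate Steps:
o(V) = 2*V
232623 + o((103 - 323)/(225 - 78)) = 232623 + 2*((103 - 323)/(225 - 78)) = 232623 + 2*(-220/147) = 232623 - 440/147 = 34195141/147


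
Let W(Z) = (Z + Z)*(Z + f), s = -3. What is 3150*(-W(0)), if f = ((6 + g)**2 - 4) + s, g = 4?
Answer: 0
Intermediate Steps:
f = 93 (f = ((6 + 4)**2 - 4) - 3 = (10**2 - 4) - 3 = (100 - 4) - 3 = 96 - 3 = 93)
W(Z) = 2*Z*(93 + Z) (W(Z) = (Z + Z)*(Z + 93) = (2*Z)*(93 + Z) = 2*Z*(93 + Z))
3150*(-W(0)) = 3150*(-2*0*(93 + 0)) = 3150*(-2*0*93) = 3150*(-1*0) = 3150*0 = 0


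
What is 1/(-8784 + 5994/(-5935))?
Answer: -5935/52139034 ≈ -0.00011383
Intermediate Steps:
1/(-8784 + 5994/(-5935)) = 1/(-8784 + 5994*(-1/5935)) = 1/(-8784 - 5994/5935) = 1/(-52139034/5935) = -5935/52139034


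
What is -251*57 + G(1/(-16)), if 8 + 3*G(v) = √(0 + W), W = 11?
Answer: -42929/3 + √11/3 ≈ -14309.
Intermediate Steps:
G(v) = -8/3 + √11/3 (G(v) = -8/3 + √(0 + 11)/3 = -8/3 + √11/3)
-251*57 + G(1/(-16)) = -251*57 + (-8/3 + √11/3) = -14307 + (-8/3 + √11/3) = -42929/3 + √11/3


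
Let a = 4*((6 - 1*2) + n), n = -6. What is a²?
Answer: 64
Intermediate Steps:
a = -8 (a = 4*((6 - 1*2) - 6) = 4*((6 - 2) - 6) = 4*(4 - 6) = 4*(-2) = -8)
a² = (-8)² = 64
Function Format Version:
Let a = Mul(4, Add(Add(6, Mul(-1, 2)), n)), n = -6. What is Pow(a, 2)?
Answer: 64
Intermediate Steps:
a = -8 (a = Mul(4, Add(Add(6, Mul(-1, 2)), -6)) = Mul(4, Add(Add(6, -2), -6)) = Mul(4, Add(4, -6)) = Mul(4, -2) = -8)
Pow(a, 2) = Pow(-8, 2) = 64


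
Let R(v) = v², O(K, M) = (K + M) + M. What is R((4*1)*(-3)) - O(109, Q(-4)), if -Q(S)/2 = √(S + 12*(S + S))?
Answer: 35 + 40*I ≈ 35.0 + 40.0*I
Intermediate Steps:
Q(S) = -10*√S (Q(S) = -2*√(S + 12*(S + S)) = -2*√(S + 12*(2*S)) = -2*√(S + 24*S) = -2*5*√S = -10*√S)
O(K, M) = K + 2*M
R((4*1)*(-3)) - O(109, Q(-4)) = ((4*1)*(-3))² - (109 + 2*(-20*I)) = (4*(-3))² - (109 + 2*(-20*I)) = (-12)² - (109 + 2*(-20*I)) = 144 - (109 - 40*I) = 144 + (-109 + 40*I) = 35 + 40*I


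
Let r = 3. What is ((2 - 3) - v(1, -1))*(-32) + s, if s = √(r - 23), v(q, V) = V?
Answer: 2*I*√5 ≈ 4.4721*I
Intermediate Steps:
s = 2*I*√5 (s = √(3 - 23) = √(-20) = 2*I*√5 ≈ 4.4721*I)
((2 - 3) - v(1, -1))*(-32) + s = ((2 - 3) - 1*(-1))*(-32) + 2*I*√5 = (-1 + 1)*(-32) + 2*I*√5 = 0*(-32) + 2*I*√5 = 0 + 2*I*√5 = 2*I*√5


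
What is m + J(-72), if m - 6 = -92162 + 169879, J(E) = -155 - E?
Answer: 77640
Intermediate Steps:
m = 77723 (m = 6 + (-92162 + 169879) = 6 + 77717 = 77723)
m + J(-72) = 77723 + (-155 - 1*(-72)) = 77723 + (-155 + 72) = 77723 - 83 = 77640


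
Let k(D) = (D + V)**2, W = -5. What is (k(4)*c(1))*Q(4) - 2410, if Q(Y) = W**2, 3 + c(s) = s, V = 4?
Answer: -5610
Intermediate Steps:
c(s) = -3 + s
k(D) = (4 + D)**2 (k(D) = (D + 4)**2 = (4 + D)**2)
Q(Y) = 25 (Q(Y) = (-5)**2 = 25)
(k(4)*c(1))*Q(4) - 2410 = ((4 + 4)**2*(-3 + 1))*25 - 2410 = (8**2*(-2))*25 - 2410 = (64*(-2))*25 - 2410 = -128*25 - 2410 = -3200 - 2410 = -5610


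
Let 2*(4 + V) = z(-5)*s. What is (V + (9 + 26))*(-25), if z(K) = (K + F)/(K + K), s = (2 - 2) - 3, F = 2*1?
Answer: -3055/4 ≈ -763.75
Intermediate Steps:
F = 2
s = -3 (s = 0 - 3 = -3)
z(K) = (2 + K)/(2*K) (z(K) = (K + 2)/(K + K) = (2 + K)/((2*K)) = (2 + K)*(1/(2*K)) = (2 + K)/(2*K))
V = -89/20 (V = -4 + (((½)*(2 - 5)/(-5))*(-3))/2 = -4 + (((½)*(-⅕)*(-3))*(-3))/2 = -4 + ((3/10)*(-3))/2 = -4 + (½)*(-9/10) = -4 - 9/20 = -89/20 ≈ -4.4500)
(V + (9 + 26))*(-25) = (-89/20 + (9 + 26))*(-25) = (-89/20 + 35)*(-25) = (611/20)*(-25) = -3055/4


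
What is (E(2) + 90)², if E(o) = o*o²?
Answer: 9604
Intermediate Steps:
E(o) = o³
(E(2) + 90)² = (2³ + 90)² = (8 + 90)² = 98² = 9604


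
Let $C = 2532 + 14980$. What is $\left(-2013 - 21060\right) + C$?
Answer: $-5561$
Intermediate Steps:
$C = 17512$
$\left(-2013 - 21060\right) + C = \left(-2013 - 21060\right) + 17512 = -23073 + 17512 = -5561$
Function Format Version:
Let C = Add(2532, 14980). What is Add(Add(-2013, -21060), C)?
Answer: -5561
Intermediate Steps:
C = 17512
Add(Add(-2013, -21060), C) = Add(Add(-2013, -21060), 17512) = Add(-23073, 17512) = -5561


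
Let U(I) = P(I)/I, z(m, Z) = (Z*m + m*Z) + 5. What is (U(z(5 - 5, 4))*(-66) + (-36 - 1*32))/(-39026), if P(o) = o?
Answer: 67/19513 ≈ 0.0034336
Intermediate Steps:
z(m, Z) = 5 + 2*Z*m (z(m, Z) = (Z*m + Z*m) + 5 = 2*Z*m + 5 = 5 + 2*Z*m)
U(I) = 1 (U(I) = I/I = 1)
(U(z(5 - 5, 4))*(-66) + (-36 - 1*32))/(-39026) = (1*(-66) + (-36 - 1*32))/(-39026) = (-66 + (-36 - 32))*(-1/39026) = (-66 - 68)*(-1/39026) = -134*(-1/39026) = 67/19513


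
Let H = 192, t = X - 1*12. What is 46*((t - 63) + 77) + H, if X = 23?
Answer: 1342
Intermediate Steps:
t = 11 (t = 23 - 1*12 = 23 - 12 = 11)
46*((t - 63) + 77) + H = 46*((11 - 63) + 77) + 192 = 46*(-52 + 77) + 192 = 46*25 + 192 = 1150 + 192 = 1342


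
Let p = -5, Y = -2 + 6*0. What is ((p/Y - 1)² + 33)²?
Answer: 19881/16 ≈ 1242.6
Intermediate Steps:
Y = -2 (Y = -2 + 0 = -2)
((p/Y - 1)² + 33)² = ((-5/(-2) - 1)² + 33)² = ((-5*(-½) - 1)² + 33)² = ((5/2 - 1)² + 33)² = ((3/2)² + 33)² = (9/4 + 33)² = (141/4)² = 19881/16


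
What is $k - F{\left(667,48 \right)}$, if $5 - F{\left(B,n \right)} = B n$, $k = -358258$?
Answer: $-326247$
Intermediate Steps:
$F{\left(B,n \right)} = 5 - B n$
$k - F{\left(667,48 \right)} = -358258 - \left(5 - 667 \cdot 48\right) = -358258 - \left(5 - 32016\right) = -358258 - -32011 = -358258 + 32011 = -326247$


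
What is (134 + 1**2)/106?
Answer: 135/106 ≈ 1.2736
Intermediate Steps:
(134 + 1**2)/106 = (134 + 1)*(1/106) = 135*(1/106) = 135/106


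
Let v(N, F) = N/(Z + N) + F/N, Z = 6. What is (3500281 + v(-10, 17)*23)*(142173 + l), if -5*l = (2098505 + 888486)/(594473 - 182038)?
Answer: 5131134731851068148/10310875 ≈ 4.9764e+11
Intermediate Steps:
l = -2986991/2062175 (l = -(2098505 + 888486)/(5*(594473 - 182038)) = -2986991/(5*412435) = -⅕*2986991/412435 = -2986991/2062175 ≈ -1.4485)
v(N, F) = F/N + N/(6 + N) (v(N, F) = N/(6 + N) + F/N = F/N + N/(6 + N))
(3500281 + v(-10, 17)*23)*(142173 + l) = (3500281 + (((-10)² + 6*17 + 17*(-10))/((-10)*(6 - 10)))*23)*(142173 - 2986991/2062175) = (3500281 - ⅒*(100 + 102 - 170)/(-4)*23)*(293182619284/2062175) = (3500281 - ⅒*(-¼)*32*23)*(293182619284/2062175) = (3500281 + (⅘)*23)*(293182619284/2062175) = (3500281 + 92/5)*(293182619284/2062175) = (17501497/5)*(293182619284/2062175) = 5131134731851068148/10310875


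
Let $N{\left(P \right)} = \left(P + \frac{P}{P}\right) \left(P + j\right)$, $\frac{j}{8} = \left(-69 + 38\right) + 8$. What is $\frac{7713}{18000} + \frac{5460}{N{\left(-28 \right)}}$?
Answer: $\frac{1318789}{954000} \approx 1.3824$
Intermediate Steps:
$j = -184$ ($j = 8 \left(\left(-69 + 38\right) + 8\right) = 8 \left(-31 + 8\right) = 8 \left(-23\right) = -184$)
$N{\left(P \right)} = \left(1 + P\right) \left(-184 + P\right)$ ($N{\left(P \right)} = \left(P + \frac{P}{P}\right) \left(P - 184\right) = \left(P + 1\right) \left(-184 + P\right) = \left(1 + P\right) \left(-184 + P\right)$)
$\frac{7713}{18000} + \frac{5460}{N{\left(-28 \right)}} = \frac{7713}{18000} + \frac{5460}{-184 + \left(-28\right)^{2} - -5124} = 7713 \cdot \frac{1}{18000} + \frac{5460}{-184 + 784 + 5124} = \frac{857}{2000} + \frac{5460}{5724} = \frac{857}{2000} + 5460 \cdot \frac{1}{5724} = \frac{857}{2000} + \frac{455}{477} = \frac{1318789}{954000}$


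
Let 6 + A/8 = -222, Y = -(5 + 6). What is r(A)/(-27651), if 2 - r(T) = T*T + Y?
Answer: 3326963/27651 ≈ 120.32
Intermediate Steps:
Y = -11 (Y = -1*11 = -11)
A = -1824 (A = -48 + 8*(-222) = -48 - 1776 = -1824)
r(T) = 13 - T**2 (r(T) = 2 - (T*T - 11) = 2 - (T**2 - 11) = 2 - (-11 + T**2) = 2 + (11 - T**2) = 13 - T**2)
r(A)/(-27651) = (13 - 1*(-1824)**2)/(-27651) = (13 - 1*3326976)*(-1/27651) = (13 - 3326976)*(-1/27651) = -3326963*(-1/27651) = 3326963/27651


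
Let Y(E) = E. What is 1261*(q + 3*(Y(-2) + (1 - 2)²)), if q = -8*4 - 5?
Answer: -50440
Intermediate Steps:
q = -37 (q = -32 - 5 = -37)
1261*(q + 3*(Y(-2) + (1 - 2)²)) = 1261*(-37 + 3*(-2 + (1 - 2)²)) = 1261*(-37 + 3*(-2 + (-1)²)) = 1261*(-37 + 3*(-2 + 1)) = 1261*(-37 + 3*(-1)) = 1261*(-37 - 3) = 1261*(-40) = -50440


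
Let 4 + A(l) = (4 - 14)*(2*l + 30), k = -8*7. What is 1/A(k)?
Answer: 1/816 ≈ 0.0012255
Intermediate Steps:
k = -56
A(l) = -304 - 20*l (A(l) = -4 + (4 - 14)*(2*l + 30) = -4 - 10*(30 + 2*l) = -4 + (-300 - 20*l) = -304 - 20*l)
1/A(k) = 1/(-304 - 20*(-56)) = 1/(-304 + 1120) = 1/816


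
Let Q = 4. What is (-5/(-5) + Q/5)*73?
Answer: 657/5 ≈ 131.40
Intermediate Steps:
(-5/(-5) + Q/5)*73 = (-5/(-5) + 4/5)*73 = (-5*(-⅕) + 4*(⅕))*73 = (1 + ⅘)*73 = (9/5)*73 = 657/5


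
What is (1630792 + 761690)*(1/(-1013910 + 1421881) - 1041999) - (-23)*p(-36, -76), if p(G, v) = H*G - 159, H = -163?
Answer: -1017056901895809399/407971 ≈ -2.4930e+12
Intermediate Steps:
p(G, v) = -159 - 163*G (p(G, v) = -163*G - 159 = -159 - 163*G)
(1630792 + 761690)*(1/(-1013910 + 1421881) - 1041999) - (-23)*p(-36, -76) = (1630792 + 761690)*(1/(-1013910 + 1421881) - 1041999) - (-23)*(-159 - 163*(-36)) = 2392482*(1/407971 - 1041999) - (-23)*(-159 + 5868) = 2392482*(1/407971 - 1041999) - (-23)*5709 = 2392482*(-425105374028/407971) - 1*(-131307) = -1017056955465257496/407971 + 131307 = -1017056901895809399/407971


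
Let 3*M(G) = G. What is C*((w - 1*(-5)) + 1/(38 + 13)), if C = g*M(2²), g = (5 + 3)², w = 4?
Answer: 117760/153 ≈ 769.67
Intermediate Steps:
M(G) = G/3
g = 64 (g = 8² = 64)
C = 256/3 (C = 64*((⅓)*2²) = 64*((⅓)*4) = 64*(4/3) = 256/3 ≈ 85.333)
C*((w - 1*(-5)) + 1/(38 + 13)) = 256*((4 - 1*(-5)) + 1/(38 + 13))/3 = 256*((4 + 5) + 1/51)/3 = 256*(9 + 1/51)/3 = (256/3)*(460/51) = 117760/153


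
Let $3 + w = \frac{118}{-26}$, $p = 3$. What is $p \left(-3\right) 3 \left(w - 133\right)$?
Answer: $\frac{49329}{13} \approx 3794.5$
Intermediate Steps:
$w = - \frac{98}{13}$ ($w = -3 + \frac{118}{-26} = -3 + 118 \left(- \frac{1}{26}\right) = -3 - \frac{59}{13} = - \frac{98}{13} \approx -7.5385$)
$p \left(-3\right) 3 \left(w - 133\right) = 3 \left(-3\right) 3 \left(- \frac{98}{13} - 133\right) = \left(-9\right) 3 \left(- \frac{1827}{13}\right) = \left(-27\right) \left(- \frac{1827}{13}\right) = \frac{49329}{13}$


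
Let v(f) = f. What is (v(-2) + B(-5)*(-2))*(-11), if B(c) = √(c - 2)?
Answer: 22 + 22*I*√7 ≈ 22.0 + 58.207*I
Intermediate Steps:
B(c) = √(-2 + c)
(v(-2) + B(-5)*(-2))*(-11) = (-2 + √(-2 - 5)*(-2))*(-11) = (-2 + √(-7)*(-2))*(-11) = (-2 + (I*√7)*(-2))*(-11) = (-2 - 2*I*√7)*(-11) = 22 + 22*I*√7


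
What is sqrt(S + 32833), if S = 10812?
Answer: sqrt(43645) ≈ 208.91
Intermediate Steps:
sqrt(S + 32833) = sqrt(10812 + 32833) = sqrt(43645)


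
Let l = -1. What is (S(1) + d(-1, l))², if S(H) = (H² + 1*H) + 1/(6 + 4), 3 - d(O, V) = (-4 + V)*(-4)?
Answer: 22201/100 ≈ 222.01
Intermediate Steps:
d(O, V) = -13 + 4*V (d(O, V) = 3 - (-4 + V)*(-4) = 3 - (16 - 4*V) = 3 + (-16 + 4*V) = -13 + 4*V)
S(H) = ⅒ + H + H² (S(H) = (H² + H) + 1/10 = (H + H²) + ⅒ = ⅒ + H + H²)
(S(1) + d(-1, l))² = ((⅒ + 1 + 1²) + (-13 + 4*(-1)))² = ((⅒ + 1 + 1) + (-13 - 4))² = (21/10 - 17)² = (-149/10)² = 22201/100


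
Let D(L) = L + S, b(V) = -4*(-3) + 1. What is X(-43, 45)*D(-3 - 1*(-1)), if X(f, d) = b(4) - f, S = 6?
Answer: 224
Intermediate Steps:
b(V) = 13 (b(V) = 12 + 1 = 13)
X(f, d) = 13 - f
D(L) = 6 + L (D(L) = L + 6 = 6 + L)
X(-43, 45)*D(-3 - 1*(-1)) = (13 - 1*(-43))*(6 + (-3 - 1*(-1))) = (13 + 43)*(6 + (-3 + 1)) = 56*(6 - 2) = 56*4 = 224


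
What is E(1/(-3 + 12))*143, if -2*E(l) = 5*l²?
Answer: -715/162 ≈ -4.4136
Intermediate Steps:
E(l) = -5*l²/2
E(1/(-3 + 12))*143 = -5/(2*(-3 + 12)²)*143 = -5*(1/9)²/2*143 = -5*(⅑)²/2*143 = -5/2*1/81*143 = -5/162*143 = -715/162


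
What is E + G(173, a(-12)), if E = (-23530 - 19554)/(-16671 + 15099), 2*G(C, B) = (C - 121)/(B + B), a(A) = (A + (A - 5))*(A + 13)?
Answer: 307250/11397 ≈ 26.959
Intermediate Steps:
a(A) = (-5 + 2*A)*(13 + A) (a(A) = (A + (-5 + A))*(13 + A) = (-5 + 2*A)*(13 + A))
G(C, B) = (-121 + C)/(4*B) (G(C, B) = ((C - 121)/(B + B))/2 = ((-121 + C)/((2*B)))/2 = ((-121 + C)*(1/(2*B)))/2 = ((-121 + C)/(2*B))/2 = (-121 + C)/(4*B))
E = 10771/393 (E = -43084/(-1572) = -43084*(-1/1572) = 10771/393 ≈ 27.407)
E + G(173, a(-12)) = 10771/393 + (-121 + 173)/(4*(-65 + 2*(-12)² + 21*(-12))) = 10771/393 + (¼)*52/(-65 + 2*144 - 252) = 10771/393 + (¼)*52/(-65 + 288 - 252) = 10771/393 + (¼)*52/(-29) = 10771/393 + (¼)*(-1/29)*52 = 10771/393 - 13/29 = 307250/11397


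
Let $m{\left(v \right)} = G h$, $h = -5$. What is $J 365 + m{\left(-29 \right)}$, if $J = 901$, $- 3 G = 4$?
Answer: $\frac{986615}{3} \approx 3.2887 \cdot 10^{5}$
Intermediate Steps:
$G = - \frac{4}{3}$ ($G = \left(- \frac{1}{3}\right) 4 = - \frac{4}{3} \approx -1.3333$)
$m{\left(v \right)} = \frac{20}{3}$ ($m{\left(v \right)} = \left(- \frac{4}{3}\right) \left(-5\right) = \frac{20}{3}$)
$J 365 + m{\left(-29 \right)} = 901 \cdot 365 + \frac{20}{3} = 328865 + \frac{20}{3} = \frac{986615}{3}$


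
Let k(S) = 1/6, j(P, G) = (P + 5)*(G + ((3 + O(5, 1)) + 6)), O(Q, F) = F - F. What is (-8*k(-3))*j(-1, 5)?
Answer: -224/3 ≈ -74.667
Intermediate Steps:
O(Q, F) = 0
j(P, G) = (5 + P)*(9 + G) (j(P, G) = (P + 5)*(G + ((3 + 0) + 6)) = (5 + P)*(G + (3 + 6)) = (5 + P)*(G + 9) = (5 + P)*(9 + G))
k(S) = 1/6
(-8*k(-3))*j(-1, 5) = (-8*1/6)*(45 + 5*5 + 9*(-1) + 5*(-1)) = -4*(45 + 25 - 9 - 5)/3 = -4/3*56 = -224/3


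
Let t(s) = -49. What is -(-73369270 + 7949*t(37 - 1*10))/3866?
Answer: 73758771/3866 ≈ 19079.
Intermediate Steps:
-(-73369270 + 7949*t(37 - 1*10))/3866 = -7949/(1/(-9230 - 49))/3866 = -7949/(1/(-9279))*(1/3866) = -7949/(-1/9279)*(1/3866) = -7949*(-9279)*(1/3866) = 73758771*(1/3866) = 73758771/3866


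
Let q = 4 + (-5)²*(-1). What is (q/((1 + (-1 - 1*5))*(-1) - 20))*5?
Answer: 7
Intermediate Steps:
q = -21 (q = 4 + 25*(-1) = 4 - 25 = -21)
(q/((1 + (-1 - 1*5))*(-1) - 20))*5 = (-21/((1 + (-1 - 1*5))*(-1) - 20))*5 = (-21/((1 + (-1 - 5))*(-1) - 20))*5 = (-21/((1 - 6)*(-1) - 20))*5 = (-21/(-5*(-1) - 20))*5 = (-21/(5 - 20))*5 = (-21/(-15))*5 = -1/15*(-21)*5 = (7/5)*5 = 7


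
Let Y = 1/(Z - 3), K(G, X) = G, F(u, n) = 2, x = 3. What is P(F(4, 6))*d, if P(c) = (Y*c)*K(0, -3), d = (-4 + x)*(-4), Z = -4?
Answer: 0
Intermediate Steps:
Y = -⅐ (Y = 1/(-4 - 3) = 1/(-7) = -⅐ ≈ -0.14286)
d = 4 (d = (-4 + 3)*(-4) = -1*(-4) = 4)
P(c) = 0 (P(c) = -c/7*0 = 0)
P(F(4, 6))*d = 0*4 = 0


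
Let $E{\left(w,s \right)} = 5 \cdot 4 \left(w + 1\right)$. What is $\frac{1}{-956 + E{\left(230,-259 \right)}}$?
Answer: $\frac{1}{3664} \approx 0.00027293$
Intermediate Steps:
$E{\left(w,s \right)} = 20 + 20 w$ ($E{\left(w,s \right)} = 20 \left(1 + w\right) = 20 + 20 w$)
$\frac{1}{-956 + E{\left(230,-259 \right)}} = \frac{1}{-956 + \left(20 + 20 \cdot 230\right)} = \frac{1}{-956 + \left(20 + 4600\right)} = \frac{1}{-956 + 4620} = \frac{1}{3664}$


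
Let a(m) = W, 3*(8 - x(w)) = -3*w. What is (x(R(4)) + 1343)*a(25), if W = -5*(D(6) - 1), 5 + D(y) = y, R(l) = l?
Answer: 0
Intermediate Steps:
D(y) = -5 + y
x(w) = 8 + w (x(w) = 8 - (-1)*w = 8 + w)
W = 0 (W = -5*((-5 + 6) - 1) = -5*(1 - 1) = -5*0 = 0)
a(m) = 0
(x(R(4)) + 1343)*a(25) = ((8 + 4) + 1343)*0 = (12 + 1343)*0 = 1355*0 = 0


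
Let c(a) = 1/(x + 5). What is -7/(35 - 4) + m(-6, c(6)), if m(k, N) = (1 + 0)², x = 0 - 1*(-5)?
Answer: 24/31 ≈ 0.77419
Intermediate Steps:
x = 5 (x = 0 + 5 = 5)
c(a) = ⅒ (c(a) = 1/(5 + 5) = 1/10 = ⅒)
m(k, N) = 1 (m(k, N) = 1² = 1)
-7/(35 - 4) + m(-6, c(6)) = -7/(35 - 4) + 1 = -7/31 + 1 = 24/31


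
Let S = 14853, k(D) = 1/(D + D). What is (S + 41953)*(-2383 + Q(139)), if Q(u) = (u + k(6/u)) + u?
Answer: -713511763/6 ≈ -1.1892e+8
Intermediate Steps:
k(D) = 1/(2*D)
Q(u) = 25*u/12 (Q(u) = (u + 1/(2*((6/u)))) + u = (u + (u/6)/2) + u = (u + u/12) + u = 13*u/12 + u = 25*u/12)
(S + 41953)*(-2383 + Q(139)) = (14853 + 41953)*(-2383 + (25/12)*139) = 56806*(-2383 + 3475/12) = 56806*(-25121/12) = -713511763/6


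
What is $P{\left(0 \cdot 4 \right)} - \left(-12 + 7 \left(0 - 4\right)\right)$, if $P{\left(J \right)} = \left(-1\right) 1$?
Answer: $39$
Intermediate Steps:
$P{\left(J \right)} = -1$
$P{\left(0 \cdot 4 \right)} - \left(-12 + 7 \left(0 - 4\right)\right) = -1 - \left(-12 + 7 \left(0 - 4\right)\right) = -1 + \left(12 - -28\right) = -1 + \left(12 + 28\right) = -1 + 40 = 39$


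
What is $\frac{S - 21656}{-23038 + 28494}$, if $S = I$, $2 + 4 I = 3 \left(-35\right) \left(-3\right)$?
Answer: $- \frac{86311}{21824} \approx -3.9549$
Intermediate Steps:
$I = \frac{313}{4}$ ($I = - \frac{1}{2} + \frac{3 \left(-35\right) \left(-3\right)}{4} = - \frac{1}{2} + \frac{\left(-105\right) \left(-3\right)}{4} = - \frac{1}{2} + \frac{1}{4} \cdot 315 = - \frac{1}{2} + \frac{315}{4} = \frac{313}{4} \approx 78.25$)
$S = \frac{313}{4} \approx 78.25$
$\frac{S - 21656}{-23038 + 28494} = \frac{\frac{313}{4} - 21656}{-23038 + 28494} = - \frac{86311}{4 \cdot 5456} = \left(- \frac{86311}{4}\right) \frac{1}{5456} = - \frac{86311}{21824}$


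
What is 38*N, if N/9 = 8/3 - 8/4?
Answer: 228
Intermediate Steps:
N = 6 (N = 9*(8/3 - 8/4) = 9*(8*(⅓) - 8*¼) = 9*(8/3 - 2) = 9*(⅔) = 6)
38*N = 38*6 = 228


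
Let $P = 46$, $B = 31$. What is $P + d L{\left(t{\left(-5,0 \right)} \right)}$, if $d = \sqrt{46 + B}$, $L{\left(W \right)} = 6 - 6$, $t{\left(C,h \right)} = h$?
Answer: $46$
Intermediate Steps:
$L{\left(W \right)} = 0$
$d = \sqrt{77}$ ($d = \sqrt{46 + 31} = \sqrt{77} \approx 8.775$)
$P + d L{\left(t{\left(-5,0 \right)} \right)} = 46 + \sqrt{77} \cdot 0 = 46 + 0 = 46$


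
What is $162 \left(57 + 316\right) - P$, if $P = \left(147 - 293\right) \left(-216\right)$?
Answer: $28890$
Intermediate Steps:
$P = 31536$ ($P = \left(-146\right) \left(-216\right) = 31536$)
$162 \left(57 + 316\right) - P = 162 \left(57 + 316\right) - 31536 = 162 \cdot 373 - 31536 = 60426 - 31536 = 28890$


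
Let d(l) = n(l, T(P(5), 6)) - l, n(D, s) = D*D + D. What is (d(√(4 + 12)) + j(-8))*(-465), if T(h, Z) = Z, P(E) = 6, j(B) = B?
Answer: -3720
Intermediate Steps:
n(D, s) = D + D² (n(D, s) = D² + D = D + D²)
d(l) = -l + l*(1 + l) (d(l) = l*(1 + l) - l = -l + l*(1 + l))
(d(√(4 + 12)) + j(-8))*(-465) = ((√(4 + 12))² - 8)*(-465) = ((√16)² - 8)*(-465) = (4² - 8)*(-465) = (16 - 8)*(-465) = 8*(-465) = -3720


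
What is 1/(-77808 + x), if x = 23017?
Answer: -1/54791 ≈ -1.8251e-5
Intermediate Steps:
1/(-77808 + x) = 1/(-77808 + 23017) = 1/(-54791) = -1/54791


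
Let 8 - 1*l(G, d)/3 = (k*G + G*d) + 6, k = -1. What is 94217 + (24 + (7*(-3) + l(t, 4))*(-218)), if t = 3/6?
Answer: 98492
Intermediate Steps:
t = 1/2 (t = 3*(1/6) = 1/2 ≈ 0.50000)
l(G, d) = 6 + 3*G - 3*G*d (l(G, d) = 24 - 3*((-G + G*d) + 6) = 24 - 3*(6 - G + G*d) = 24 + (-18 + 3*G - 3*G*d) = 6 + 3*G - 3*G*d)
94217 + (24 + (7*(-3) + l(t, 4))*(-218)) = 94217 + (24 + (7*(-3) + (6 + 3*(1/2) - 3*1/2*4))*(-218)) = 94217 + (24 + (-21 + (6 + 3/2 - 6))*(-218)) = 94217 + (24 + (-21 + 3/2)*(-218)) = 94217 + (24 - 39/2*(-218)) = 94217 + (24 + 4251) = 94217 + 4275 = 98492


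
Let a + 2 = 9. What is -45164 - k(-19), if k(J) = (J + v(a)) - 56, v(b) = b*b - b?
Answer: -45131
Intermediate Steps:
a = 7 (a = -2 + 9 = 7)
v(b) = b**2 - b
k(J) = -14 + J (k(J) = (J + 7*(-1 + 7)) - 56 = (J + 7*6) - 56 = (J + 42) - 56 = (42 + J) - 56 = -14 + J)
-45164 - k(-19) = -45164 - (-14 - 19) = -45164 - 1*(-33) = -45164 + 33 = -45131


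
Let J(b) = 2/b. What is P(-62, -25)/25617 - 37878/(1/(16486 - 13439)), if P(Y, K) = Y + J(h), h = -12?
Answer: -17739403513105/153702 ≈ -1.1541e+8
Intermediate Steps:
P(Y, K) = -1/6 + Y (P(Y, K) = Y + 2/(-12) = Y + 2*(-1/12) = Y - 1/6 = -1/6 + Y)
P(-62, -25)/25617 - 37878/(1/(16486 - 13439)) = (-1/6 - 62)/25617 - 37878/(1/(16486 - 13439)) = -373/6*1/25617 - 37878/(1/3047) = -373/153702 - 37878/1/3047 = -373/153702 - 37878*3047 = -373/153702 - 115414266 = -17739403513105/153702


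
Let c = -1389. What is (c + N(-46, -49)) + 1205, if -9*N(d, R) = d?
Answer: -1610/9 ≈ -178.89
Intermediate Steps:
N(d, R) = -d/9
(c + N(-46, -49)) + 1205 = (-1389 - ⅑*(-46)) + 1205 = (-1389 + 46/9) + 1205 = -12455/9 + 1205 = -1610/9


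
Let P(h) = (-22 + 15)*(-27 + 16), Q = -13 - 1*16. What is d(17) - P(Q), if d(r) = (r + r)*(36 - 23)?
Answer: 365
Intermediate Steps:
Q = -29 (Q = -13 - 16 = -29)
d(r) = 26*r (d(r) = (2*r)*13 = 26*r)
P(h) = 77 (P(h) = -7*(-11) = 77)
d(17) - P(Q) = 26*17 - 1*77 = 442 - 77 = 365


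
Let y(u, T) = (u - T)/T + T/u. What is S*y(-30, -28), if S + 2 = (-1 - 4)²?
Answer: 4853/210 ≈ 23.110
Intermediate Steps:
S = 23 (S = -2 + (-1 - 4)² = -2 + (-5)² = -2 + 25 = 23)
y(u, T) = T/u + (u - T)/T (y(u, T) = (u - T)/T + T/u = T/u + (u - T)/T)
S*y(-30, -28) = 23*(-1 - 28/(-30) - 30/(-28)) = 23*(-1 - 28*(-1/30) - 30*(-1/28)) = 23*(-1 + 14/15 + 15/14) = 23*(211/210) = 4853/210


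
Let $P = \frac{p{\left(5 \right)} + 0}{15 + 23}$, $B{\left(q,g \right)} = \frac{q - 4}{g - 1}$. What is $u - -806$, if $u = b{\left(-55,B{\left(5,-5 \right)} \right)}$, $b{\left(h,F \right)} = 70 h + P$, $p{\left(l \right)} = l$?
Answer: $- \frac{115667}{38} \approx -3043.9$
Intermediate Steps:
$B{\left(q,g \right)} = \frac{-4 + q}{-1 + g}$
$P = \frac{5}{38}$ ($P = \frac{5 + 0}{15 + 23} = \frac{5}{38} \approx 0.13158$)
$b{\left(h,F \right)} = \frac{5}{38} + 70 h$ ($b{\left(h,F \right)} = 70 h + \frac{5}{38} = \frac{5}{38} + 70 h$)
$u = - \frac{146295}{38}$ ($u = \frac{5}{38} + 70 \left(-55\right) = \frac{5}{38} - 3850 = - \frac{146295}{38} \approx -3849.9$)
$u - -806 = - \frac{146295}{38} - -806 = - \frac{146295}{38} + 806 = - \frac{115667}{38}$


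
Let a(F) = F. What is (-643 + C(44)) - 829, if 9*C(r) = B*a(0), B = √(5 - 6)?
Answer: -1472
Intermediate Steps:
B = I (B = √(-1) = I ≈ 1.0*I)
C(r) = 0 (C(r) = (I*0)/9 = (⅑)*0 = 0)
(-643 + C(44)) - 829 = (-643 + 0) - 829 = -643 - 829 = -1472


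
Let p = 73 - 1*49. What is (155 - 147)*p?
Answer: 192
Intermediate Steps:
p = 24 (p = 73 - 49 = 24)
(155 - 147)*p = (155 - 147)*24 = 8*24 = 192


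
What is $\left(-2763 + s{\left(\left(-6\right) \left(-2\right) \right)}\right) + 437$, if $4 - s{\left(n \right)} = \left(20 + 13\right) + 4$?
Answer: $-2359$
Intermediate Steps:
$s{\left(n \right)} = -33$ ($s{\left(n \right)} = 4 - \left(\left(20 + 13\right) + 4\right) = 4 - \left(33 + 4\right) = 4 - 37 = -33$)
$\left(-2763 + s{\left(\left(-6\right) \left(-2\right) \right)}\right) + 437 = \left(-2763 - 33\right) + 437 = -2796 + 437 = -2359$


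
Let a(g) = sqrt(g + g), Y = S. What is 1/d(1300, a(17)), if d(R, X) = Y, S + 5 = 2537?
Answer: 1/2532 ≈ 0.00039494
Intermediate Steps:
S = 2532 (S = -5 + 2537 = 2532)
Y = 2532
a(g) = sqrt(2)*sqrt(g) (a(g) = sqrt(2*g) = sqrt(2)*sqrt(g))
d(R, X) = 2532
1/d(1300, a(17)) = 1/2532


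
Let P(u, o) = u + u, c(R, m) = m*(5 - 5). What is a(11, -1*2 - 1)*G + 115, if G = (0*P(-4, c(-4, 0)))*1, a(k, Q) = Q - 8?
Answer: 115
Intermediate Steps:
c(R, m) = 0 (c(R, m) = m*0 = 0)
P(u, o) = 2*u
a(k, Q) = -8 + Q
G = 0 (G = (0*(2*(-4)))*1 = (0*(-8))*1 = 0*1 = 0)
a(11, -1*2 - 1)*G + 115 = (-8 + (-1*2 - 1))*0 + 115 = (-8 + (-2 - 1))*0 + 115 = (-8 - 3)*0 + 115 = -11*0 + 115 = 0 + 115 = 115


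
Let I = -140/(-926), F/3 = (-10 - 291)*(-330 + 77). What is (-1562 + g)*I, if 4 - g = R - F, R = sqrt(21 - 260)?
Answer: 15883070/463 - 70*I*sqrt(239)/463 ≈ 34305.0 - 2.3373*I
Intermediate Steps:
F = 228459 (F = 3*((-10 - 291)*(-330 + 77)) = 3*(-301*(-253)) = 3*76153 = 228459)
I = 70/463 (I = -140*(-1/926) = 70/463 ≈ 0.15119)
R = I*sqrt(239) (R = sqrt(-239) = I*sqrt(239) ≈ 15.46*I)
g = 228463 - I*sqrt(239) (g = 4 - (I*sqrt(239) - 1*228459) = 4 - (I*sqrt(239) - 228459) = 4 - (-228459 + I*sqrt(239)) = 4 + (228459 - I*sqrt(239)) = 228463 - I*sqrt(239) ≈ 2.2846e+5 - 15.46*I)
(-1562 + g)*I = (-1562 + (228463 - I*sqrt(239)))*(70/463) = (226901 - I*sqrt(239))*(70/463) = 15883070/463 - 70*I*sqrt(239)/463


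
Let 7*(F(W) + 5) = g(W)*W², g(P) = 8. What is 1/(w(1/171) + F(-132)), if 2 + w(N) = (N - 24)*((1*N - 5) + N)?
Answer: 204687/4099027676 ≈ 4.9935e-5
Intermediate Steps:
w(N) = -2 + (-24 + N)*(-5 + 2*N) (w(N) = -2 + (N - 24)*((1*N - 5) + N) = -2 + (-24 + N)*((N - 5) + N) = -2 + (-24 + N)*((-5 + N) + N) = -2 + (-24 + N)*(-5 + 2*N))
F(W) = -5 + 8*W²/7 (F(W) = -5 + (8*W²)/7 = -5 + 8*W²/7)
1/(w(1/171) + F(-132)) = 1/((118 - 53/171 + 2*(1/171)²) + (-5 + (8/7)*(-132)²)) = 1/((118 - 53*1/171 + 2*(1/171)²) + (-5 + (8/7)*17424)) = 1/((118 - 53/171 + 2*(1/29241)) + (-5 + 139392/7)) = 1/((118 - 53/171 + 2/29241) + 139357/7) = 1/(3441377/29241 + 139357/7) = 1/(4099027676/204687) = 204687/4099027676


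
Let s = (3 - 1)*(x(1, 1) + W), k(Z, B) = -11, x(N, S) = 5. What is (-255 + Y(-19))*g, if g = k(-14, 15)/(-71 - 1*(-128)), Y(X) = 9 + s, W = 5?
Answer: 2486/57 ≈ 43.614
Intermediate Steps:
s = 20 (s = (3 - 1)*(5 + 5) = 2*10 = 20)
Y(X) = 29 (Y(X) = 9 + 20 = 29)
g = -11/57 (g = -11/(-71 - 1*(-128)) = -11/(-71 + 128) = -11/57 ≈ -0.19298)
(-255 + Y(-19))*g = (-255 + 29)*(-11/57) = -226*(-11/57) = 2486/57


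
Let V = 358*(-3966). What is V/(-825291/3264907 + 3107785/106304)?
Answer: -492783500193878784/10058897266531 ≈ -48990.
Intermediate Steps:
V = -1419828
V/(-825291/3264907 + 3107785/106304) = -1419828/(-825291/3264907 + 3107785/106304) = -1419828/10058897266531/347072673728 = -1419828*347072673728/10058897266531 = -492783500193878784/10058897266531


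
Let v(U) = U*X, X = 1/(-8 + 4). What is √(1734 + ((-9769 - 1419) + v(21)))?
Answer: I*√37837/2 ≈ 97.259*I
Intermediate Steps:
X = -¼ (X = 1/(-4) = -¼ ≈ -0.25000)
v(U) = -U/4 (v(U) = U*(-¼) = -U/4)
√(1734 + ((-9769 - 1419) + v(21))) = √(1734 + ((-9769 - 1419) - ¼*21)) = √(1734 + (-11188 - 21/4)) = √(1734 - 44773/4) = √(-37837/4) = I*√37837/2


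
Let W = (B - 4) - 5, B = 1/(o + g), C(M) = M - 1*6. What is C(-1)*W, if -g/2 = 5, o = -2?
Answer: 763/12 ≈ 63.583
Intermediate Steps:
g = -10 (g = -2*5 = -10)
C(M) = -6 + M (C(M) = M - 6 = -6 + M)
B = -1/12 (B = 1/(-2 - 10) = 1/(-12) = -1/12 ≈ -0.083333)
W = -109/12 (W = (-1/12 - 4) - 5 = -49/12 - 5 = -109/12 ≈ -9.0833)
C(-1)*W = (-6 - 1)*(-109/12) = -7*(-109/12) = 763/12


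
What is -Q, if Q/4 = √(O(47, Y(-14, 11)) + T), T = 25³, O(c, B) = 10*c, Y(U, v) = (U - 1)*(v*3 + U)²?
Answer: -4*√16095 ≈ -507.46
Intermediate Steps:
Y(U, v) = (U + 3*v)²*(-1 + U) (Y(U, v) = (-1 + U)*(3*v + U)² = (-1 + U)*(U + 3*v)² = (U + 3*v)²*(-1 + U))
T = 15625
Q = 4*√16095 (Q = 4*√(10*47 + 15625) = 4*√(470 + 15625) = 4*√16095 ≈ 507.46)
-Q = -4*√16095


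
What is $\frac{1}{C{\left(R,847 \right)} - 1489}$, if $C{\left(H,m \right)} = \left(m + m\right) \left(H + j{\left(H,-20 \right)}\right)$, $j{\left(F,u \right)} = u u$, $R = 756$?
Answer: $\frac{1}{1956775} \approx 5.1105 \cdot 10^{-7}$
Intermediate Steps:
$j{\left(F,u \right)} = u^{2}$
$C{\left(H,m \right)} = 2 m \left(400 + H\right)$ ($C{\left(H,m \right)} = \left(m + m\right) \left(H + \left(-20\right)^{2}\right) = 2 m \left(H + 400\right) = 2 m \left(400 + H\right)$)
$\frac{1}{C{\left(R,847 \right)} - 1489} = \frac{1}{2 \cdot 847 \left(400 + 756\right) - 1489} = \frac{1}{2 \cdot 847 \cdot 1156 - 1489} = \frac{1}{1958264 - 1489} = \frac{1}{1956775}$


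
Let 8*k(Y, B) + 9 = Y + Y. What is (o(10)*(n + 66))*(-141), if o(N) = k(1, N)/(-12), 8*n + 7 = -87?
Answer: -71393/128 ≈ -557.76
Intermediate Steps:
n = -47/4 (n = -7/8 + (⅛)*(-87) = -7/8 - 87/8 = -47/4 ≈ -11.750)
k(Y, B) = -9/8 + Y/4 (k(Y, B) = -9/8 + (Y + Y)/8 = -9/8 + (2*Y)/8 = -9/8 + Y/4)
o(N) = 7/96 (o(N) = (-9/8 + (¼)*1)/(-12) = (-9/8 + ¼)*(-1/12) = -7/8*(-1/12) = 7/96)
(o(10)*(n + 66))*(-141) = (7*(-47/4 + 66)/96)*(-141) = ((7/96)*(217/4))*(-141) = (1519/384)*(-141) = -71393/128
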